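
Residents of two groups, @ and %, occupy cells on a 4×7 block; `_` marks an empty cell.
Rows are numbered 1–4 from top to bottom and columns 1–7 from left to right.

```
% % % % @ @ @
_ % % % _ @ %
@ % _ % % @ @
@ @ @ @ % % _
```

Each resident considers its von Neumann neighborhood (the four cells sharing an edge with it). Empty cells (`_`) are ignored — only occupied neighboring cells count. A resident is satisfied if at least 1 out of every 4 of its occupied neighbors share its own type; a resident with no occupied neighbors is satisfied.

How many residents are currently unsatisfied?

1

Row 1: (1,1)% 1/1 satisfied · (1,2)% 3/3 satisfied · (1,3)% 3/3 satisfied · (1,4)% 2/3 satisfied · (1,5)@ 1/2 satisfied · (1,6)@ 3/3 satisfied · (1,7)@ 1/2 satisfied
Row 2: (2,2)% 3/3 satisfied · (2,3)% 3/3 satisfied · (2,4)% 3/3 satisfied · (2,6)@ 2/3 satisfied · (2,7)% 0/3 not
Row 3: (3,1)@ 1/2 satisfied · (3,2)% 1/3 satisfied · (3,4)% 2/3 satisfied · (3,5)% 2/3 satisfied · (3,6)@ 2/4 satisfied · (3,7)@ 1/2 satisfied
Row 4: (4,1)@ 2/2 satisfied · (4,2)@ 2/3 satisfied · (4,3)@ 2/2 satisfied · (4,4)@ 1/3 satisfied · (4,5)% 2/3 satisfied · (4,6)% 1/2 satisfied
Unsatisfied: (2,7) — 1 in total.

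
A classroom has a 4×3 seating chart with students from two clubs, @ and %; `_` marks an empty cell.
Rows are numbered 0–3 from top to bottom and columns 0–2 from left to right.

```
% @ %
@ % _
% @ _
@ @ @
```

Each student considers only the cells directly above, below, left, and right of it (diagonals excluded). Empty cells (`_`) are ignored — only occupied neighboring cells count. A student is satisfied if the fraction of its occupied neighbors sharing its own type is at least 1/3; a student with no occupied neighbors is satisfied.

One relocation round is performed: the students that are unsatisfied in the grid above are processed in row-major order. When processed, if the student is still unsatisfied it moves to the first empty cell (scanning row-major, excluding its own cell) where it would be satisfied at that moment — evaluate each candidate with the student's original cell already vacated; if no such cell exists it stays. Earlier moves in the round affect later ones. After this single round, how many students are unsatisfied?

0

Initially unsatisfied (in order): (0,0), (0,1), (0,2), (1,0), (1,1), (2,0).
  (0,0) → (1,2).
  (0,1) → (0,0).
  (0,2): now satisfied by earlier moves; stays.
  (1,0): now satisfied by earlier moves; stays.
  (1,1): now satisfied by earlier moves; stays.
  (2,0) → (0,1).
Resulting grid:
@ % %
@ % %
_ @ _
@ @ @
All satisfied now.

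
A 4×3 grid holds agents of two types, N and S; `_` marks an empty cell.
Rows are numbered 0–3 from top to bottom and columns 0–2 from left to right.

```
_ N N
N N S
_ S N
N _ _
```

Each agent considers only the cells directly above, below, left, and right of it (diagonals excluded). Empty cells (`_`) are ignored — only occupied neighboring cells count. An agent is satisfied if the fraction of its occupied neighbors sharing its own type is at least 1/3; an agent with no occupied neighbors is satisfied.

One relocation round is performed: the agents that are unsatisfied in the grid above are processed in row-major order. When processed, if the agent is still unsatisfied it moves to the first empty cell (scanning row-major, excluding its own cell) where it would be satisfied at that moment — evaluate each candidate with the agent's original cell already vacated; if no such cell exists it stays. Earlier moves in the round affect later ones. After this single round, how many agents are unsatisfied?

1

Initially unsatisfied (in order): (1,2), (2,1), (2,2).
  (1,2) → (2,0).
  (2,1): now satisfied by earlier moves; stays.
  (2,2) → (0,0).
Resulting grid:
N N N
N N _
S S _
N _ _
Unsatisfied now: (3,0).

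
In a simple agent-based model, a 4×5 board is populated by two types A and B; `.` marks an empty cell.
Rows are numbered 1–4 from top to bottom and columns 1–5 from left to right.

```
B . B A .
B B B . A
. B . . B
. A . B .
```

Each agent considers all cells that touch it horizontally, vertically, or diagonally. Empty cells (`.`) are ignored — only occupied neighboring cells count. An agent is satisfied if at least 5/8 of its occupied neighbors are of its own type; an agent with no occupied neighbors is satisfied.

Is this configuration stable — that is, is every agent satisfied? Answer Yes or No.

No

Row 1: (1,1)B 2/2 ok · (1,3)B 2/3 ok · (1,4)A 1/3 unhappy
Row 2: (2,1)B 3/3 ok · (2,2)B 5/5 ok · (2,3)B 3/4 ok · (2,5)A 1/2 unhappy
Row 3: (3,2)B 3/4 ok · (3,5)B 1/2 unhappy
Row 4: (4,2)A 0/1 unhappy · (4,4)B 1/1 ok
For instance (1,4) has only 1/3 same-type neighbors, below 5/8.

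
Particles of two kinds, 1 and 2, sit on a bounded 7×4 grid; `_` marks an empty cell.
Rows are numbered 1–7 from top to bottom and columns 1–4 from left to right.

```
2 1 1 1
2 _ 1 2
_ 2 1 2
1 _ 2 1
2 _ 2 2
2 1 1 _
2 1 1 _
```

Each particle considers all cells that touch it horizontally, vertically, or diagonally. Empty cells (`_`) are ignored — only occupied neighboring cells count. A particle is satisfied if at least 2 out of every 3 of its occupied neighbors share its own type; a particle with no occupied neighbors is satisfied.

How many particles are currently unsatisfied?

17

Row 1: (1,1)2 1/2 ✗ · (1,2)1 2/4 ✗ · (1,3)1 3/4 ✓ · (1,4)1 2/3 ✓
Row 2: (2,1)2 2/3 ✓ · (2,3)1 4/7 ✗ · (2,4)2 1/5 ✗
Row 3: (3,2)2 2/5 ✗ · (3,3)1 2/6 ✗ · (3,4)2 2/5 ✗
Row 4: (4,1)1 0/2 ✗ · (4,3)2 4/6 ✓ · (4,4)1 1/5 ✗
Row 5: (5,1)2 1/3 ✗ · (5,3)2 2/5 ✗ · (5,4)2 2/4 ✗
Row 6: (6,1)2 2/4 ✗ · (6,2)1 3/7 ✗ · (6,3)1 3/5 ✗
Row 7: (7,1)2 1/3 ✗ · (7,2)1 3/5 ✗ · (7,3)1 3/3 ✓
Unsatisfied: (1,1), (1,2), (2,3), (2,4), (3,2), (3,3), (3,4), (4,1), (4,4), (5,1), (5,3), (5,4), (6,1), (6,2), (6,3), (7,1), (7,2) — 17 in total.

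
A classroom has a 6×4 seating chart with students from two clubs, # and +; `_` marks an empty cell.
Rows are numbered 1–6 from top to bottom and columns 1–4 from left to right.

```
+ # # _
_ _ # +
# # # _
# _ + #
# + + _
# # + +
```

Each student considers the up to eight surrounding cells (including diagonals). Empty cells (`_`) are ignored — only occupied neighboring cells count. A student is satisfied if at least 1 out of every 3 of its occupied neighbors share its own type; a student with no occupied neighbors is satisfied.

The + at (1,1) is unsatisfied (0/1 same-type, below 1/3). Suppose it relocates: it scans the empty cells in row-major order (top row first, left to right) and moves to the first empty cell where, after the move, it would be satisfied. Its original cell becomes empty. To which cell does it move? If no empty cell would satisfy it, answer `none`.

Vacating (1,1). Empty cells in order:
  (1,4): 1/3 same-type → satisfied — stop here.

(1,4)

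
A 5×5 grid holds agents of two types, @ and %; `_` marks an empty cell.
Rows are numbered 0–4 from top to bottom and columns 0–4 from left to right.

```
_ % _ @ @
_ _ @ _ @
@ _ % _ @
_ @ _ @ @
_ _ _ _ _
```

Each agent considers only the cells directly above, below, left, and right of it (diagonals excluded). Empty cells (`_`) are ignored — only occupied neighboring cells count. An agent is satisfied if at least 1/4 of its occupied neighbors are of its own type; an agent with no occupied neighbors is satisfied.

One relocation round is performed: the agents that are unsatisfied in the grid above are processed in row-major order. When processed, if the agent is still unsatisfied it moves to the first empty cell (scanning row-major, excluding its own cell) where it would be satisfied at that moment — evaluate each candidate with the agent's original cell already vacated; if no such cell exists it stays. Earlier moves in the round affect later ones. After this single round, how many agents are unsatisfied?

Initially unsatisfied (in order): (1,2), (2,2).
  (1,2) → (0,2).
  (2,2): now satisfied by earlier moves; stays.
Resulting grid:
_ % @ @ @
_ _ _ _ @
@ _ % _ @
_ @ _ @ @
_ _ _ _ _
Unsatisfied now: (0,1).

1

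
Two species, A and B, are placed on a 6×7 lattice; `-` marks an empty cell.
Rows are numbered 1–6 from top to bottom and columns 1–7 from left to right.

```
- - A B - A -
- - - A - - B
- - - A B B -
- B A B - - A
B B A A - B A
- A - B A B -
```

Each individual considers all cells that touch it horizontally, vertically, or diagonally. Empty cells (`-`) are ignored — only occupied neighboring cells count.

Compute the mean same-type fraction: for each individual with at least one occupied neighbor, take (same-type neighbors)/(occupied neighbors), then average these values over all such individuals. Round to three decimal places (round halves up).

0.377

Row 1: (1,3)A 1/2 · (1,4)B 0/2 · (1,6)A 0/1
Row 2: (2,4)A 2/4 · (2,7)B 1/2
Row 3: (3,4)A 2/4 · (3,5)B 2/4 · (3,6)B 2/3
Row 4: (4,2)B 2/4 · (4,3)A 3/6 · (4,4)B 1/5 · (4,7)A 1/3
Row 5: (5,1)B 2/3 · (5,2)B 2/5 · (5,3)A 3/7 · (5,4)A 3/5 · (5,6)B 1/4 · (5,7)A 1/3
Row 6: (6,2)A 1/3 · (6,4)B 0/3 · (6,5)A 1/4 · (6,6)B 1/3
Sum over 22 individuals: 1/2 + 0/2 + 0/1 + 2/4 + 1/2 + 2/4 + 2/4 + 2/3 + 2/4 + 3/6 + 1/5 + 1/3 + 2/3 + 2/5 + 3/7 + 3/5 + 1/4 + 1/3 + 1/3 + 0/3 + 1/4 + 1/3 = 871/105; mean = 871/105 ÷ 22 = 871/2310 = 0.377056… → 0.377.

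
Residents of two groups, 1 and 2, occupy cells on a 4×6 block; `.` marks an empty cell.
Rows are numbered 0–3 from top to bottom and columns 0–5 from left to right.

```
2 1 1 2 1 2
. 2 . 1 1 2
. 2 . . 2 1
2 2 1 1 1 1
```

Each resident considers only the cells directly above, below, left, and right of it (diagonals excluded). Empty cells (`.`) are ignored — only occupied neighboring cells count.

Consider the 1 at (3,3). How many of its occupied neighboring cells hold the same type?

2

Occupied neighbors of (3,3): (3,2)=1, (3,4)=1.
Same type (1): 2 of 2.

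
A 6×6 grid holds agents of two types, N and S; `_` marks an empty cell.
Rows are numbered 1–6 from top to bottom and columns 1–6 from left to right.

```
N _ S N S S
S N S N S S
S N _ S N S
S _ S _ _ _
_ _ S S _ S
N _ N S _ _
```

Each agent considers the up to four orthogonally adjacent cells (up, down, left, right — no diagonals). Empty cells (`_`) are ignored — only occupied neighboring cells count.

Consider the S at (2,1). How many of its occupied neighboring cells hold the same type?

Occupied neighbors of (2,1): (1,1)=N, (3,1)=S, (2,2)=N.
Same type (S): 1 of 3.

1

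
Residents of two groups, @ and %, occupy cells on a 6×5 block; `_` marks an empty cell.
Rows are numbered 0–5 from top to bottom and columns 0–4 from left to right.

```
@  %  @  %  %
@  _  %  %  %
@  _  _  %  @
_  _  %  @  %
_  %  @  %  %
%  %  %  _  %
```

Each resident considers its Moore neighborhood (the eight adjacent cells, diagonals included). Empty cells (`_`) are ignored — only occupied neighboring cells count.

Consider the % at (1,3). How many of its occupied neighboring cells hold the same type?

5

Occupied neighbors of (1,3): (0,2)=@, (0,3)=%, (0,4)=%, (1,2)=%, (1,4)=%, (2,3)=%, (2,4)=@.
Same type (%): 5 of 7.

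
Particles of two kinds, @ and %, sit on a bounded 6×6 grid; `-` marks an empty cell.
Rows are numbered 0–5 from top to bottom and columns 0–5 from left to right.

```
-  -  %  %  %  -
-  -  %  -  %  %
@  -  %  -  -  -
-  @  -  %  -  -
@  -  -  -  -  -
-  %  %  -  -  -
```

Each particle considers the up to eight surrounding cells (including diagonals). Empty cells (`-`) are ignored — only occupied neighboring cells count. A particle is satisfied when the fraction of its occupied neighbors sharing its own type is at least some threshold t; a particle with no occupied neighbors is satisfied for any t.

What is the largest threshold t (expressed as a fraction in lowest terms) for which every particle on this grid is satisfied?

1/2

Row 0: (0,2)% 2/2 · (0,3)% 4/4 · (0,4)% 3/3
Row 1: (1,2)% 3/3 · (1,4)% 3/3 · (1,5)% 2/2
Row 2: (2,0)@ 1/1 · (2,2)% 2/3
Row 3: (3,1)@ 2/3 · (3,3)% 1/1
Row 4: (4,0)@ 1/2
Row 5: (5,1)% 1/2 · (5,2)% 1/1
The smallest same-type fraction is 1/2 at (4,0), which reduces to 1/2. Any threshold above that leaves this particle unsatisfied.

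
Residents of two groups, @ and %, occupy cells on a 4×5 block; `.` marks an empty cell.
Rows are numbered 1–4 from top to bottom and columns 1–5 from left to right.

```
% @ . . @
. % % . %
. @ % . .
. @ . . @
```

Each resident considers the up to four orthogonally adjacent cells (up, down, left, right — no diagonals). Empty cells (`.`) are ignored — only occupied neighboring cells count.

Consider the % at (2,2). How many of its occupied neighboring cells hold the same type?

Occupied neighbors of (2,2): (1,2)=@, (3,2)=@, (2,3)=%.
Same type (%): 1 of 3.

1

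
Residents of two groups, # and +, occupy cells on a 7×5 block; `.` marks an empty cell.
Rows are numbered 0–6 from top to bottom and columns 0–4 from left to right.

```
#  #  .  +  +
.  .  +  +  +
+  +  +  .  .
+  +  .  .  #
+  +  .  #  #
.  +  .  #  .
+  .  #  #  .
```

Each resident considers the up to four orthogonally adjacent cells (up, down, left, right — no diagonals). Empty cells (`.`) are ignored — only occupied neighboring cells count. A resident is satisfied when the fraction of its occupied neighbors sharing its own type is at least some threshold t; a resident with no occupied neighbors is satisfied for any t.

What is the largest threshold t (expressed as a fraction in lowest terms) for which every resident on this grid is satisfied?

Row 0: (0,0)# 1/1 · (0,1)# 1/1 · (0,3)+ 2/2 · (0,4)+ 2/2
Row 1: (1,2)+ 2/2 · (1,3)+ 3/3 · (1,4)+ 2/2
Row 2: (2,0)+ 2/2 · (2,1)+ 3/3 · (2,2)+ 2/2
Row 3: (3,0)+ 3/3 · (3,1)+ 3/3 · (3,4)# 1/1
Row 4: (4,0)+ 2/2 · (4,1)+ 3/3 · (4,3)# 2/2 · (4,4)# 2/2
Row 5: (5,1)+ 1/1 · (5,3)# 2/2
Row 6: (6,0)+ — no occupied neighbors · (6,2)# 1/1 · (6,3)# 2/2
The smallest same-type fraction is 1/1 at (0,0), which reduces to 1/1. Any threshold above that leaves this resident unsatisfied.

1/1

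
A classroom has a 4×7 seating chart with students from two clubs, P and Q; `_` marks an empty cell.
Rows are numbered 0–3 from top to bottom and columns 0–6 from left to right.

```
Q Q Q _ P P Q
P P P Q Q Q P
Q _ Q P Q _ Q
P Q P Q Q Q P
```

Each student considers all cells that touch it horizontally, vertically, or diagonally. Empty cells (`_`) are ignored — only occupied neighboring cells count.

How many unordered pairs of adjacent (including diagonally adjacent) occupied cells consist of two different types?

34

Scan each occupied cell's neighbors to the right and below (and the two forward diagonals) so each pair is counted once.
From row 0: 14 unlike of 20 pairs (running 14/20).
From row 1: 9 unlike of 19 pairs (running 23/39).
From row 2: 7 unlike of 15 pairs (running 30/54).
From row 3: 4 unlike of 6 pairs (running 34/60).
Total adjacent occupied pairs: 60; unlike-type pairs: 34.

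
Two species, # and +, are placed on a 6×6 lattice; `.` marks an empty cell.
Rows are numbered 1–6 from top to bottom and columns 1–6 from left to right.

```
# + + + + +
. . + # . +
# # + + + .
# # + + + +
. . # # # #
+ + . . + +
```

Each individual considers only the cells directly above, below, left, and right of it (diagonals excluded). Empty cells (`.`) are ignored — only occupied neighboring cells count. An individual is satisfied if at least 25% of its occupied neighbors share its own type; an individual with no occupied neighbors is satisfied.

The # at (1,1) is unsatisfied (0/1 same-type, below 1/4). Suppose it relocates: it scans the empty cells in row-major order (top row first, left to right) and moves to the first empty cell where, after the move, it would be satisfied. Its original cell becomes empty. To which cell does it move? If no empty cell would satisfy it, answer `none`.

Vacating (1,1). Empty cells in order:
  (2,1): 1/1 same-type → satisfied — stop here.

(2,1)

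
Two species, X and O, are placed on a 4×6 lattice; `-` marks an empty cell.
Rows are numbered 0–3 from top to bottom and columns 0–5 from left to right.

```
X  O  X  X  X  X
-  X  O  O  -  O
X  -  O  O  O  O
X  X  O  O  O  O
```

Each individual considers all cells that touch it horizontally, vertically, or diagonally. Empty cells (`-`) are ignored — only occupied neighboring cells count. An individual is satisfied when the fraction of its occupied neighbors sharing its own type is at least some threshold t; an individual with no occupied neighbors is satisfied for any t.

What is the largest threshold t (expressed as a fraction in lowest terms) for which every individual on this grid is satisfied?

Row 0: (0,0)X 1/2 · (0,1)O 1/4 · (0,2)X 2/5 · (0,3)X 2/4 · (0,4)X 2/4 · (0,5)X 1/2
Row 1: (1,1)X 3/6 · (1,2)O 4/7 · (1,3)O 4/7 · (1,5)O 2/4
Row 2: (2,0)X 3/3 · (2,2)O 5/7 · (2,3)O 7/7 · (2,4)O 7/7 · (2,5)O 4/4
Row 3: (3,0)X 2/2 · (3,1)X 2/4 · (3,2)O 3/4 · (3,3)O 5/5 · (3,4)O 5/5 · (3,5)O 3/3
The smallest same-type fraction is 1/4 at (0,1), which reduces to 1/4. Any threshold above that leaves this individual unsatisfied.

1/4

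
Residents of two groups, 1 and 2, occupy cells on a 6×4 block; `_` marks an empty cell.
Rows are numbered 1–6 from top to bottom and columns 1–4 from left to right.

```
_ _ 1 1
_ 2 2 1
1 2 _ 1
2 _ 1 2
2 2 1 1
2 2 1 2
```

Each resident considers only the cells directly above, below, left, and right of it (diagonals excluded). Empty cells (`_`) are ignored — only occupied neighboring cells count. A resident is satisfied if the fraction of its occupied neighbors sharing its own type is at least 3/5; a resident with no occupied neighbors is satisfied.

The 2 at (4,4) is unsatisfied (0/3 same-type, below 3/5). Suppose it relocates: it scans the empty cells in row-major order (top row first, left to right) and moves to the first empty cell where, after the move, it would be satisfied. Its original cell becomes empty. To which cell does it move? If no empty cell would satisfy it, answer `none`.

(1,1)

Vacating (4,4). Empty cells in order:
  (1,1): 0/0 same-type → satisfied — stop here.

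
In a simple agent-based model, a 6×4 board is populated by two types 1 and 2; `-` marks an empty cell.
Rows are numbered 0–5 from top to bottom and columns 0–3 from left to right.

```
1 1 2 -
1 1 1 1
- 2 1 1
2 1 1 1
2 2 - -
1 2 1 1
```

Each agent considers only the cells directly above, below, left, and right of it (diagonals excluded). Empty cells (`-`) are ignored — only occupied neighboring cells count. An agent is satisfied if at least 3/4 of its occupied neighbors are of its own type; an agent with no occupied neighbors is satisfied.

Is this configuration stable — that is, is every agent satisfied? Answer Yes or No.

No

(0,0)1 2/2 ok
(0,1)1 2/3 unhappy
(0,2)2 0/2 unhappy
(1,0)1 2/2 ok
(1,1)1 3/4 ok
(1,2)1 3/4 ok
(1,3)1 2/2 ok
(2,1)2 0/3 unhappy
(2,2)1 3/4 ok
(2,3)1 3/3 ok
(3,0)2 1/2 unhappy
(3,1)1 1/4 unhappy
(3,2)1 3/3 ok
(3,3)1 2/2 ok
(4,0)2 2/3 unhappy
(4,1)2 2/3 unhappy
(5,0)1 0/2 unhappy
(5,1)2 1/3 unhappy
(5,2)1 1/2 unhappy
(5,3)1 1/1 ok
For instance (0,1) has only 2/3 same-type neighbors, below 3/4.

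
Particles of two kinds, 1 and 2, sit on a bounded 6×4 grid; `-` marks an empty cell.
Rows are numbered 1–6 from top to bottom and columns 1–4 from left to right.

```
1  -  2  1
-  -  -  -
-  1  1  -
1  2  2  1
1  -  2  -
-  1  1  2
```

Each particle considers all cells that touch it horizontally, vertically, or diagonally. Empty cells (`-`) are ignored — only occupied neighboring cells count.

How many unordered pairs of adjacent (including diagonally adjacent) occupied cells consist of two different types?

12

Scan each occupied cell's neighbors to the right and below (and the two forward diagonals) so each pair is counted once.
Row 1: 2(1,3)–1(1,4)≠  → 1/1 unlike.
Row 3: 1(3,2)–1(3,3)= 1(3,2)–2(4,2)≠ 1(3,2)–2(4,3)≠ 1(3,2)–1(4,1)= 1(3,3)–2(4,3)≠ 1(3,3)–1(4,4)= 1(3,3)–2(4,2)≠  → 4/7 unlike.
Row 4: 1(4,1)–2(4,2)≠ 1(4,1)–1(5,1)= 2(4,2)–2(4,3)= 2(4,2)–2(5,3)= 2(4,2)–1(5,1)≠ 2(4,3)–1(4,4)≠ 2(4,3)–2(5,3)= 1(4,4)–2(5,3)≠  → 4/8 unlike.
Row 5: 1(5,1)–1(6,2)= 2(5,3)–1(6,3)≠ 2(5,3)–2(6,4)= 2(5,3)–1(6,2)≠  → 2/4 unlike.
Row 6: 1(6,2)–1(6,3)= 1(6,3)–2(6,4)≠  → 1/2 unlike.
Total adjacent occupied pairs: 22; unlike-type pairs: 12.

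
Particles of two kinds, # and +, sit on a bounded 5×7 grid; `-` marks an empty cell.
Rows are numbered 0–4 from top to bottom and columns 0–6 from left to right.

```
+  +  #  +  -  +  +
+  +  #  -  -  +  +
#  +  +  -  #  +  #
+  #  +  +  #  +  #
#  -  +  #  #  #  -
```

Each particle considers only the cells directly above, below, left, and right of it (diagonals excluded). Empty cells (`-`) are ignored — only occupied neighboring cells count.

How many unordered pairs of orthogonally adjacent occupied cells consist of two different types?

20

Scan each occupied cell's neighbors to the right and below so each pair is counted once.
From row 0: 2 unlike of 9 pairs (running 2/9).
From row 1: 4 unlike of 8 pairs (running 6/17).
From row 2: 5 unlike of 10 pairs (running 11/27).
From row 3: 8 unlike of 11 pairs (running 19/38).
From row 4: 1 unlike of 3 pairs (running 20/41).
Total adjacent occupied pairs: 41; unlike-type pairs: 20.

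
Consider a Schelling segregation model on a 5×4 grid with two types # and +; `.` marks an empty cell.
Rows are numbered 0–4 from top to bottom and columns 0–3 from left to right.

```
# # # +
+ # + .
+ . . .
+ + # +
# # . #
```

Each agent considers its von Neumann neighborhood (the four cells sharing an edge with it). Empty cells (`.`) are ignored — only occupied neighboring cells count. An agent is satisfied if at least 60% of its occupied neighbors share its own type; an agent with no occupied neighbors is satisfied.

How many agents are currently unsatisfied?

12

Row 0: (0,0)# 1/2 not · (0,1)# 3/3 satisfied · (0,2)# 1/3 not · (0,3)+ 0/1 not
Row 1: (1,0)+ 1/3 not · (1,1)# 1/3 not · (1,2)+ 0/2 not
Row 2: (2,0)+ 2/2 satisfied
Row 3: (3,0)+ 2/3 satisfied · (3,1)+ 1/3 not · (3,2)# 0/2 not · (3,3)+ 0/2 not
Row 4: (4,0)# 1/2 not · (4,1)# 1/2 not · (4,3)# 0/1 not
Unsatisfied: (0,0), (0,2), (0,3), (1,0), (1,1), (1,2), (3,1), (3,2), (3,3), (4,0), (4,1), (4,3) — 12 in total.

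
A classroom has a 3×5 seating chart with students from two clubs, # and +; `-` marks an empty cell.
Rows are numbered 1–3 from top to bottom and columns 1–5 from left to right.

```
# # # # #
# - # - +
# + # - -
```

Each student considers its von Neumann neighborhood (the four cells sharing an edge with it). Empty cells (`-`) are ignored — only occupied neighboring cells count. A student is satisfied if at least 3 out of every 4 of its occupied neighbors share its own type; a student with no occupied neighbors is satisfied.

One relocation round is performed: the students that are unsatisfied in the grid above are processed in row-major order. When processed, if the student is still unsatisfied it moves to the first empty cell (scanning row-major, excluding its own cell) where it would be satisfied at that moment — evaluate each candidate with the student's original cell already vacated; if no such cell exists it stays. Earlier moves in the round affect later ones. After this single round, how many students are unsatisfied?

2

Initially unsatisfied (in order): (1,5), (2,5), (3,1), (3,2), (3,3).
  (1,5) → (2,2).
  (2,5): now satisfied by earlier moves; stays.
  (3,1) → (3,4).
  (3,2): no empty cell satisfies it; stays.
  (3,3) → (2,4).
Resulting grid:
# # # # -
# # # # +
- + - # -
Unsatisfied now: (2,5), (3,2).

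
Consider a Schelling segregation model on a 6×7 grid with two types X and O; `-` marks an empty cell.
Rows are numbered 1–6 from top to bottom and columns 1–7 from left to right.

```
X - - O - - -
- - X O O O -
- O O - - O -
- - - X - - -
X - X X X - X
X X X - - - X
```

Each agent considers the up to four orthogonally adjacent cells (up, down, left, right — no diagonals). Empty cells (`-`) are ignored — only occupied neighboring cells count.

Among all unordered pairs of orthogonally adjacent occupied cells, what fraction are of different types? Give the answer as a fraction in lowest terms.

Scan each occupied cell's neighbors to the right and below so each pair is counted once.
Row 1: O(1,4)–O(2,4)=  → 0/1 unlike.
Row 2: X(2,3)–O(2,4)≠ X(2,3)–O(3,3)≠ O(2,4)–O(2,5)= O(2,5)–O(2,6)= O(2,6)–O(3,6)=  → 2/5 unlike.
Row 3: O(3,2)–O(3,3)=  → 0/1 unlike.
Row 4: X(4,4)–X(5,4)=  → 0/1 unlike.
Row 5: X(5,1)–X(6,1)= X(5,3)–X(5,4)= X(5,3)–X(6,3)= X(5,4)–X(5,5)= X(5,7)–X(6,7)=  → 0/5 unlike.
Row 6: X(6,1)–X(6,2)= X(6,2)–X(6,3)=  → 0/2 unlike.
Total adjacent occupied pairs: 15; unlike-type pairs: 2.
2/15 is already in lowest terms.

2/15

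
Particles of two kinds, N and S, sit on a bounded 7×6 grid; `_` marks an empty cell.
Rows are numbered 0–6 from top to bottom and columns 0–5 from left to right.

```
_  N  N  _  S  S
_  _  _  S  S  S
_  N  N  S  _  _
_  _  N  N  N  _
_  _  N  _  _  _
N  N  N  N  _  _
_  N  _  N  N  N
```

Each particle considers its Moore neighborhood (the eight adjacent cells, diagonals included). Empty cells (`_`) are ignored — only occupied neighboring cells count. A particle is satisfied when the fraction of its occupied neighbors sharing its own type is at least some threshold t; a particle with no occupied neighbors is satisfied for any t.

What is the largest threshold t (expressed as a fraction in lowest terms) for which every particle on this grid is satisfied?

1/3

(0,1)N 1/1
(0,2)N 1/2
(0,4)S 4/4
(0,5)S 3/3
(1,3)S 3/5
(1,4)S 5/5
(1,5)S 3/3
(2,1)N 2/2
(2,2)N 3/5
(2,3)S 2/6
(3,2)N 4/5
(3,3)N 4/5
(3,4)N 1/2
(4,2)N 5/5
(5,0)N 2/2
(5,1)N 4/4
(5,2)N 5/5
(5,3)N 4/4
(6,1)N 3/3
(6,3)N 3/3
(6,4)N 3/3
(6,5)N 1/1
The smallest same-type fraction is 2/6 at (2,3), which reduces to 1/3. Any threshold above that leaves this particle unsatisfied.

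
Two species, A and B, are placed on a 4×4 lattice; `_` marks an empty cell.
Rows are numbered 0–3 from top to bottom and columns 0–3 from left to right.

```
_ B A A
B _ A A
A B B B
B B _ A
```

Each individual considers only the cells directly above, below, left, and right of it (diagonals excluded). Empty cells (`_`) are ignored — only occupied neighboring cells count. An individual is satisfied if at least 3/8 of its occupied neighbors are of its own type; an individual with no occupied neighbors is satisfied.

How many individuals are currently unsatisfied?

(0,1)B 0/1 ✗
(0,2)A 2/3 ✓
(0,3)A 2/2 ✓
(1,0)B 0/1 ✗
(1,2)A 2/3 ✓
(1,3)A 2/3 ✓
(2,0)A 0/3 ✗
(2,1)B 2/3 ✓
(2,2)B 2/3 ✓
(2,3)B 1/3 ✗
(3,0)B 1/2 ✓
(3,1)B 2/2 ✓
(3,3)A 0/1 ✗
Unsatisfied: (0,1), (1,0), (2,0), (2,3), (3,3) — 5 in total.

5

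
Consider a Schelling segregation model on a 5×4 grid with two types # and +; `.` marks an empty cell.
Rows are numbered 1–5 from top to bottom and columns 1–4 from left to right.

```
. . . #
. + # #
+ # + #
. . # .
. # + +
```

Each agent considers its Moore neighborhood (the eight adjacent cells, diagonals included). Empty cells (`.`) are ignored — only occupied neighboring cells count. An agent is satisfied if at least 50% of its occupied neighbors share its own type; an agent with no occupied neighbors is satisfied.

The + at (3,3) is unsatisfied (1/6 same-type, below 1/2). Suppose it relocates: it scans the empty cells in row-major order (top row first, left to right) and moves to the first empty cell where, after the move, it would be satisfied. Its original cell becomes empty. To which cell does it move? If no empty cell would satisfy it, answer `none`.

(1,1)

Vacating (3,3). Empty cells in order:
  (1,1): 1/1 same-type → satisfied — stop here.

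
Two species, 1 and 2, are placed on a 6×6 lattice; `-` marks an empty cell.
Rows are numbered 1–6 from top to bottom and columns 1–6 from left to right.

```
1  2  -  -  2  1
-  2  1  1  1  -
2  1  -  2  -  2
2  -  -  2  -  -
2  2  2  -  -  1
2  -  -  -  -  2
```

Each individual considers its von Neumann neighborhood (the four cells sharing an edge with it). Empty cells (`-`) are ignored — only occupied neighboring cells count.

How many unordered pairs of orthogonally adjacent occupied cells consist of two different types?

8

Scan each occupied cell's neighbors to the right and below so each pair is counted once.
Row 1: 1(1,1)–2(1,2)≠ 2(1,2)–2(2,2)= 2(1,5)–1(1,6)≠ 2(1,5)–1(2,5)≠  → 3/4 unlike.
Row 2: 2(2,2)–1(2,3)≠ 2(2,2)–1(3,2)≠ 1(2,3)–1(2,4)= 1(2,4)–1(2,5)= 1(2,4)–2(3,4)≠  → 3/5 unlike.
Row 3: 2(3,1)–1(3,2)≠ 2(3,1)–2(4,1)= 2(3,4)–2(4,4)=  → 1/3 unlike.
Row 4: 2(4,1)–2(5,1)=  → 0/1 unlike.
Row 5: 2(5,1)–2(5,2)= 2(5,1)–2(6,1)= 2(5,2)–2(5,3)= 1(5,6)–2(6,6)≠  → 1/4 unlike.
Total adjacent occupied pairs: 17; unlike-type pairs: 8.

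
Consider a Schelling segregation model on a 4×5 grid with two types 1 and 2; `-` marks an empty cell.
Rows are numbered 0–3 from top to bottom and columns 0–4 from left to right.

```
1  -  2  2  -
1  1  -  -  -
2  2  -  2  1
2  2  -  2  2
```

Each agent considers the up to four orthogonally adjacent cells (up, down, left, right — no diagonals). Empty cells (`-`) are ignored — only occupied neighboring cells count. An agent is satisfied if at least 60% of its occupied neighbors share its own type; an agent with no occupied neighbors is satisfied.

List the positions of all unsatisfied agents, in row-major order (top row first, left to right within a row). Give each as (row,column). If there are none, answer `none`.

Row 0: (0,0)1 1/1 ✓ · (0,2)2 1/1 ✓ · (0,3)2 1/1 ✓
Row 1: (1,0)1 2/3 ✓ · (1,1)1 1/2 ✗
Row 2: (2,0)2 2/3 ✓ · (2,1)2 2/3 ✓ · (2,3)2 1/2 ✗ · (2,4)1 0/2 ✗
Row 3: (3,0)2 2/2 ✓ · (3,1)2 2/2 ✓ · (3,3)2 2/2 ✓ · (3,4)2 1/2 ✗

(1,1), (2,3), (2,4), (3,4)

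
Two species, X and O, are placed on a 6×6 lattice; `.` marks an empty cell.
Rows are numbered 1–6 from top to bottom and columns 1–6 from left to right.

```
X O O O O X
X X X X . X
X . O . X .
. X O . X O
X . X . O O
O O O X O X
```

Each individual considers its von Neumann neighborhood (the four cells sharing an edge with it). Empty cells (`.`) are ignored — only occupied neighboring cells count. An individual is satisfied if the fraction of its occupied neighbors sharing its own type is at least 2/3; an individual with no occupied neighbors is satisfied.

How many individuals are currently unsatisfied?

Row 1: (1,1)X 1/2 unhappy · (1,2)O 1/3 unhappy · (1,3)O 2/3 ok · (1,4)O 2/3 ok · (1,5)O 1/2 unhappy · (1,6)X 1/2 unhappy
Row 2: (2,1)X 3/3 ok · (2,2)X 2/3 ok · (2,3)X 2/4 unhappy · (2,4)X 1/2 unhappy · (2,6)X 1/1 ok
Row 3: (3,1)X 1/1 ok · (3,3)O 1/2 unhappy · (3,5)X 1/1 ok
Row 4: (4,2)X 0/1 unhappy · (4,3)O 1/3 unhappy · (4,5)X 1/3 unhappy · (4,6)O 1/2 unhappy
Row 5: (5,1)X 0/1 unhappy · (5,3)X 0/2 unhappy · (5,5)O 2/3 ok · (5,6)O 2/3 ok
Row 6: (6,1)O 1/2 unhappy · (6,2)O 2/2 ok · (6,3)O 1/3 unhappy · (6,4)X 0/2 unhappy · (6,5)O 1/3 unhappy · (6,6)X 0/2 unhappy
Unsatisfied: (1,1), (1,2), (1,5), (1,6), (2,3), (2,4), (3,3), (4,2), (4,3), (4,5), (4,6), (5,1), (5,3), (6,1), (6,3), (6,4), (6,5), (6,6) — 18 in total.

18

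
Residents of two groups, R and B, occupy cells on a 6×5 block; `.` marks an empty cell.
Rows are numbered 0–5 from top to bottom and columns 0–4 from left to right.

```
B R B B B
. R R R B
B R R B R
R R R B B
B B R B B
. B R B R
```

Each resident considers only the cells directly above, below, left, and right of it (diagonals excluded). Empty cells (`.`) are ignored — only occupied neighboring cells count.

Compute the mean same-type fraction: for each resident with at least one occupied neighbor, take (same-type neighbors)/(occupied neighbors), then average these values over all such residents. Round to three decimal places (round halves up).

0.491

Row 0: (0,0)B 0/1 · (0,1)R 1/3 · (0,2)B 1/3 · (0,3)B 2/3 · (0,4)B 2/2
Row 1: (1,1)R 3/3 · (1,2)R 3/4 · (1,3)R 1/4 · (1,4)B 1/3
Row 2: (2,0)B 0/2 · (2,1)R 3/4 · (2,2)R 3/4 · (2,3)B 1/4 · (2,4)R 0/3
Row 3: (3,0)R 1/3 · (3,1)R 3/4 · (3,2)R 3/4 · (3,3)B 3/4 · (3,4)B 2/3
Row 4: (4,0)B 1/2 · (4,1)B 2/4 · (4,2)R 2/4 · (4,3)B 3/4 · (4,4)B 2/3
Row 5: (5,1)B 1/2 · (5,2)R 1/3 · (5,3)B 1/3 · (5,4)R 0/2
Sum over 28 residents: 0/1 + 1/3 + 1/3 + 2/3 + 2/2 + 3/3 + 3/4 + 1/4 + 1/3 + 0/2 + 3/4 + 3/4 + 1/4 + 0/3 + 1/3 + 3/4 + 3/4 + 3/4 + 2/3 + 1/2 + 2/4 + 2/4 + 3/4 + 2/3 + 1/2 + 1/3 + 1/3 + 0/2 = 55/4; mean = 55/4 ÷ 28 = 55/112 = 0.491071… → 0.491.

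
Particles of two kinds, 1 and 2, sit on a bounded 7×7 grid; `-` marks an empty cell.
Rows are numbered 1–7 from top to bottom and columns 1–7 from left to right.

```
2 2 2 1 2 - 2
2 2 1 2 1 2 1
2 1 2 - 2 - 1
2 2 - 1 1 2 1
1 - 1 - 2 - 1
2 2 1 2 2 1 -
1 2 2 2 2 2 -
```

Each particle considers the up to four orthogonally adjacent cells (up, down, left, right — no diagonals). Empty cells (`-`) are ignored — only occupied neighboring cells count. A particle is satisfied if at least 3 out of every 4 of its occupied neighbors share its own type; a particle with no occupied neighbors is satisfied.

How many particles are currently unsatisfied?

(1,1)2 2/2 ok
(1,2)2 3/3 ok
(1,3)2 1/3 unhappy
(1,4)1 0/3 unhappy
(1,5)2 0/2 unhappy
(1,7)2 0/1 unhappy
(2,1)2 3/3 ok
(2,2)2 2/4 unhappy
(2,3)1 0/4 unhappy
(2,4)2 0/3 unhappy
(2,5)1 0/4 unhappy
(2,6)2 0/2 unhappy
(2,7)1 1/3 unhappy
(3,1)2 2/3 unhappy
(3,2)1 0/4 unhappy
(3,3)2 0/2 unhappy
(3,5)2 0/2 unhappy
(3,7)1 2/2 ok
(4,1)2 2/3 unhappy
(4,2)2 1/2 unhappy
(4,4)1 1/1 ok
(4,5)1 1/4 unhappy
(4,6)2 0/2 unhappy
(4,7)1 2/3 unhappy
(5,1)1 0/2 unhappy
(5,3)1 1/1 ok
(5,5)2 1/2 unhappy
(5,7)1 1/1 ok
(6,1)2 1/3 unhappy
(6,2)2 2/3 unhappy
(6,3)1 1/4 unhappy
(6,4)2 2/3 unhappy
(6,5)2 3/4 ok
(6,6)1 0/2 unhappy
(7,1)1 0/2 unhappy
(7,2)2 2/3 unhappy
(7,3)2 2/3 unhappy
(7,4)2 3/3 ok
(7,5)2 3/3 ok
(7,6)2 1/2 unhappy
Unsatisfied: (1,3), (1,4), (1,5), (1,7), (2,2), (2,3), (2,4), (2,5), (2,6), (2,7), (3,1), (3,2), (3,3), (3,5), (4,1), (4,2), (4,5), (4,6), (4,7), (5,1), (5,5), (6,1), (6,2), (6,3), (6,4), (6,6), (7,1), (7,2), (7,3), (7,6) — 30 in total.

30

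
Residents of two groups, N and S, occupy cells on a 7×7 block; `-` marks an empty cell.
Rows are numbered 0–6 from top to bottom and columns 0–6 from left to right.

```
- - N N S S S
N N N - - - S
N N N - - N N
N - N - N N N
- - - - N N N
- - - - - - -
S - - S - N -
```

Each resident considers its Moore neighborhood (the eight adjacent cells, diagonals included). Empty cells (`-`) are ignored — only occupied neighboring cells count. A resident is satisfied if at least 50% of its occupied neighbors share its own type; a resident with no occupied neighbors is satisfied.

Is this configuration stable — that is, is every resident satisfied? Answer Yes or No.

Yes

(0,2)N 3/3 ok
(0,3)N 2/3 ok
(0,4)S 1/2 ok
(0,5)S 3/3 ok
(0,6)S 2/2 ok
(1,0)N 3/3 ok
(1,1)N 6/6 ok
(1,2)N 5/5 ok
(1,6)S 2/4 ok
(2,0)N 4/4 ok
(2,1)N 7/7 ok
(2,2)N 4/4 ok
(2,5)N 4/5 ok
(2,6)N 3/4 ok
(3,0)N 2/2 ok
(3,2)N 2/2 ok
(3,4)N 4/4 ok
(3,5)N 7/7 ok
(3,6)N 5/5 ok
(4,4)N 3/3 ok
(4,5)N 5/5 ok
(4,6)N 3/3 ok
(6,0)S 0/0 ok
(6,3)S 0/0 ok
(6,5)N 0/0 ok
All meet the threshold, so the configuration is stable.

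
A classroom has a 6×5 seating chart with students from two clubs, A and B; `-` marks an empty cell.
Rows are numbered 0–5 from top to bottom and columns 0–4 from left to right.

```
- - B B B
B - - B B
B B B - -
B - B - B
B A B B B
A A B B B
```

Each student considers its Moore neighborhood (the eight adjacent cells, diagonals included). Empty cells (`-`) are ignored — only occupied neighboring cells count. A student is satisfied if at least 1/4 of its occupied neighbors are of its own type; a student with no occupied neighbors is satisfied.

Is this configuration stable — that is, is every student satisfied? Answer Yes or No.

Yes

(0,2)B 2/2 ✓
(0,3)B 4/4 ✓
(0,4)B 3/3 ✓
(1,0)B 2/2 ✓
(1,3)B 5/5 ✓
(1,4)B 3/3 ✓
(2,0)B 3/3 ✓
(2,1)B 5/5 ✓
(2,2)B 3/3 ✓
(3,0)B 3/4 ✓
(3,2)B 4/5 ✓
(3,4)B 2/2 ✓
(4,0)B 1/4 ✓
(4,1)A 2/7 ✓
(4,2)B 4/6 ✓
(4,3)B 7/7 ✓
(4,4)B 4/4 ✓
(5,0)A 2/3 ✓
(5,1)A 2/5 ✓
(5,2)B 3/5 ✓
(5,3)B 5/5 ✓
(5,4)B 3/3 ✓
All meet the threshold, so the configuration is stable.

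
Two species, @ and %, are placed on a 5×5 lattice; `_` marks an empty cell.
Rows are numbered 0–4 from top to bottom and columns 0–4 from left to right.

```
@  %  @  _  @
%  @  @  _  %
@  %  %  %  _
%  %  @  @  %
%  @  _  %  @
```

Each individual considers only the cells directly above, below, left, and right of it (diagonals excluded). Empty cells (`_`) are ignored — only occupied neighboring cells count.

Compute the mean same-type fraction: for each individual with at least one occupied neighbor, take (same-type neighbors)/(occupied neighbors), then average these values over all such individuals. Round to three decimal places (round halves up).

Row 0: (0,0)@ 0/2 · (0,1)% 0/3 · (0,2)@ 1/2 · (0,4)@ 0/1
Row 1: (1,0)% 0/3 · (1,1)@ 1/4 · (1,2)@ 2/3 · (1,4)% 0/1
Row 2: (2,0)@ 0/3 · (2,1)% 2/4 · (2,2)% 2/4 · (2,3)% 1/2
Row 3: (3,0)% 2/3 · (3,1)% 2/4 · (3,2)@ 1/3 · (3,3)@ 1/4 · (3,4)% 0/2
Row 4: (4,0)% 1/2 · (4,1)@ 0/2 · (4,3)% 0/2 · (4,4)@ 0/2
Sum over 21 individuals: 0/2 + 0/3 + 1/2 + 0/1 + 0/3 + 1/4 + 2/3 + 0/1 + 0/3 + 2/4 + 2/4 + 1/2 + 2/3 + 2/4 + 1/3 + 1/4 + 0/2 + 1/2 + 0/2 + 0/2 + 0/2 = 31/6; mean = 31/6 ÷ 21 = 31/126 = 0.246031… → 0.246.

0.246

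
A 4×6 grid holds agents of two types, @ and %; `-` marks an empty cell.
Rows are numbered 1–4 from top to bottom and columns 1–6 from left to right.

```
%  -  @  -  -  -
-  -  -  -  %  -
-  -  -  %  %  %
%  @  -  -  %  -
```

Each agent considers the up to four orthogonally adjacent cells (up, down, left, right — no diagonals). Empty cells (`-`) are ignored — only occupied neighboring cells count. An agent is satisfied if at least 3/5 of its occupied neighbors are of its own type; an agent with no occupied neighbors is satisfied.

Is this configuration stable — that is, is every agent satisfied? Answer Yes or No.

(1,1)% 0/0 ok
(1,3)@ 0/0 ok
(2,5)% 1/1 ok
(3,4)% 1/1 ok
(3,5)% 4/4 ok
(3,6)% 1/1 ok
(4,1)% 0/1 unhappy
(4,2)@ 0/1 unhappy
(4,5)% 1/1 ok
For instance (4,1) has only 0/1 same-type neighbors, below 3/5.

No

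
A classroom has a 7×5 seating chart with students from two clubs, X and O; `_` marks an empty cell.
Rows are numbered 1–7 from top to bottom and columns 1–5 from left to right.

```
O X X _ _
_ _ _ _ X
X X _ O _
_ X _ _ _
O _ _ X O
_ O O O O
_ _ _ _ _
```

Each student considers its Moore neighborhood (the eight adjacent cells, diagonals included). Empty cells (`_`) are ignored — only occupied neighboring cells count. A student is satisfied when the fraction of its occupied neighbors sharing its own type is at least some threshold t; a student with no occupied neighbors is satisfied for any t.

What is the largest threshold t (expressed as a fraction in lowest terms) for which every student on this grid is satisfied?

(1,1)O 0/1
(1,2)X 1/2
(1,3)X 1/1
(2,5)X 0/1
(3,1)X 2/2
(3,2)X 2/2
(3,4)O 0/1
(4,2)X 2/3
(5,1)O 1/2
(5,4)X 0/4
(5,5)O 2/3
(6,2)O 2/2
(6,3)O 2/3
(6,4)O 3/4
(6,5)O 2/3
The smallest same-type fraction is 0/1 at (1,1), which reduces to 0/1. Any threshold above that leaves this student unsatisfied.

0/1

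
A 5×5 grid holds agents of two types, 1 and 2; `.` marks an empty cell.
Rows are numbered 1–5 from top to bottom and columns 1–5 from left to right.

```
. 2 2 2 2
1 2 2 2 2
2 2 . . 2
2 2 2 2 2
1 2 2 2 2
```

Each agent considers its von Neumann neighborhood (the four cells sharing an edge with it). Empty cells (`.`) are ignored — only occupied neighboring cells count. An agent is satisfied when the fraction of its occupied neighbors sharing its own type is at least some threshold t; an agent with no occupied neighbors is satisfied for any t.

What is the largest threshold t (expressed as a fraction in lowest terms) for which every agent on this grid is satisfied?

0/1

Row 1: (1,2)2 2/2 · (1,3)2 3/3 · (1,4)2 3/3 · (1,5)2 2/2
Row 2: (2,1)1 0/2 · (2,2)2 3/4 · (2,3)2 3/3 · (2,4)2 3/3 · (2,5)2 3/3
Row 3: (3,1)2 2/3 · (3,2)2 3/3 · (3,5)2 2/2
Row 4: (4,1)2 2/3 · (4,2)2 4/4 · (4,3)2 3/3 · (4,4)2 3/3 · (4,5)2 3/3
Row 5: (5,1)1 0/2 · (5,2)2 2/3 · (5,3)2 3/3 · (5,4)2 3/3 · (5,5)2 2/2
The smallest same-type fraction is 0/2 at (2,1), which reduces to 0/1. Any threshold above that leaves this agent unsatisfied.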